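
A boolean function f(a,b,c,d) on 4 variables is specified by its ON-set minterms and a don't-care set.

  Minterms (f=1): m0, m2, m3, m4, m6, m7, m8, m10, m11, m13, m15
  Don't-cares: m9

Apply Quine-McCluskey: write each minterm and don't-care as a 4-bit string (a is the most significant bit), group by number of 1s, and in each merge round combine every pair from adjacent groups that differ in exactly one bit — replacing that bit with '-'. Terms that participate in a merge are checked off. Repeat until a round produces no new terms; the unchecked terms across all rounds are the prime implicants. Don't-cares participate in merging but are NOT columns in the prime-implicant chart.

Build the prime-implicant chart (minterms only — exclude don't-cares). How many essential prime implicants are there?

[col 0] 0000*, 0010*, 0011*, 0100*, 0110*, 0111*, 1000*, 1001*, 1010*, 1011*, 1101*, 1111*
[col 1] -000*, -010*, -011*, -111*, 0-00*, 0-10*, 0-11*, 00-0*, 001-*, 01-0*, 011-*, 1-01*, 1-11*, 10-0*, 10-1*, 100-*, 101-*, 11-1*
[col 2] --11, -0-0, -01-, 0--0, 0-1-, 1--1, 10--
Prime implicants: --11, -0-0, -01-, 0--0, 0-1-, 1--1, 10--
PI chart (minterm → PIs covering it):
  0 | -0-0,0--0
  2 | -0-0,-01-,0--0,0-1-
  3 | --11,-01-,0-1-
  4 | 0--0  (sole → essential)
  6 | 0--0,0-1-
  7 | --11,0-1-
  8 | -0-0,10--
  10 | -0-0,-01-,10--
  11 | --11,-01-,1--1,10--
  13 | 1--1  (sole → essential)
  15 | --11,1--1
Essential prime implicants: 0--0, 1--1

2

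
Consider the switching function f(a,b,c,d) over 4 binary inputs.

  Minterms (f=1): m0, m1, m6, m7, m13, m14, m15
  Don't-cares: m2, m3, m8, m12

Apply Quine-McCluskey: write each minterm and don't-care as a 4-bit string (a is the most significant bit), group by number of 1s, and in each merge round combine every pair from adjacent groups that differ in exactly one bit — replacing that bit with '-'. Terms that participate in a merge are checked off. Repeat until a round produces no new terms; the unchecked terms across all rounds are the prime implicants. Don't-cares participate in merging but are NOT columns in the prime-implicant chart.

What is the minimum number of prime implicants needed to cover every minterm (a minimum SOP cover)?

size-2^0 implicants → 0000(✓)  0001(✓)  0010(✓)  0011(✓)  0110(✓)  0111(✓)  1000(✓)  1100(✓)  1101(✓)  1110(✓)  1111(✓)
size-2^1 implicants → -000  -110(✓)  -111(✓)  0-10(✓)  0-11(✓)  00-0(✓)  00-1(✓)  000-(✓)  001-(✓)  011-(✓)  1-00  11-0(✓)  11-1(✓)  110-(✓)  111-(✓)
size-2^2 implicants → -11-  0-1-  00--  11--
Unchecked terms (primes): -000, -11-, 0-1-, 00--, 1-00, 11--
Minterm coverage:
  m0 ⊆ -000,00--
  m1 ⊆ 00-- [E]
  m6 ⊆ -11-,0-1-
  m7 ⊆ -11-,0-1-
  m13 ⊆ 11-- [E]
  m14 ⊆ -11-,11--
  m15 ⊆ -11-,11--
E = {00--, 11--}
Petrick residual → -11-
Cover = bc + a'b' + ab  |cover|=3

3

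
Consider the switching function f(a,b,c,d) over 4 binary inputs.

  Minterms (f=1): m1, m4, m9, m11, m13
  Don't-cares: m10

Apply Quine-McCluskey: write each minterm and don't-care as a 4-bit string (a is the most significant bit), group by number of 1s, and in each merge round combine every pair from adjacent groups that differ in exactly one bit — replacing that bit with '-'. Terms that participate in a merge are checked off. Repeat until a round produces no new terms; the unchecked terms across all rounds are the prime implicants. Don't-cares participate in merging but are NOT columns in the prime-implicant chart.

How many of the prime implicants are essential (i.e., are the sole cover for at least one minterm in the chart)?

3

size-2^0 implicants → 0001(✓)  0100  1001(✓)  1010(✓)  1011(✓)  1101(✓)
size-2^1 implicants → -001  1-01  10-1  101-
Unchecked terms (primes): -001, 0100, 1-01, 10-1, 101-
Minterm coverage:
  m1 ⊆ -001 [E]
  m4 ⊆ 0100 [E]
  m9 ⊆ -001,1-01,10-1
  m11 ⊆ 10-1,101-
  m13 ⊆ 1-01 [E]
E = {-001, 0100, 1-01}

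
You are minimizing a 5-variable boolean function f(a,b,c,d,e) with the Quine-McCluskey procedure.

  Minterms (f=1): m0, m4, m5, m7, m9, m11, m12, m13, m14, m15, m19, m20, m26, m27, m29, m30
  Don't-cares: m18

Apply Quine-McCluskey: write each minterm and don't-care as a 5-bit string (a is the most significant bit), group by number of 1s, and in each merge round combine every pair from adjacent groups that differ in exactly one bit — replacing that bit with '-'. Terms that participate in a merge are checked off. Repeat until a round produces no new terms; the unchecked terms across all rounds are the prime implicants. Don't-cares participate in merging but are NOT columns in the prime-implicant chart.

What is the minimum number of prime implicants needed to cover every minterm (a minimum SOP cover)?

8

size-2^0 implicants → 00000(✓)  00100(✓)  00101(✓)  00111(✓)  01001(✓)  01011(✓)  01100(✓)  01101(✓)  01110(✓)  01111(✓)  10010(✓)  10011(✓)  10100(✓)  11010(✓)  11011(✓)  11101(✓)  11110(✓)
size-2^1 implicants → -0100  -1011  -1101  -1110  0-100(✓)  0-101(✓)  0-111(✓)  00-00  001-1(✓)  0010-(✓)  01-01(✓)  01-11(✓)  010-1(✓)  011-0(✓)  011-1(✓)  0110-(✓)  0111-(✓)  1-010(✓)  1-011(✓)  1001-(✓)  11-10  1101-(✓)
size-2^2 implicants → 0-1-1  0-10-  01--1  011--  1-01-
Unchecked terms (primes): -0100, -1011, -1101, -1110, 0-1-1, 0-10-, 00-00, 01--1, 011--, 1-01-, 11-10
Minterm coverage:
  m0 ⊆ 00-00 [E]
  m4 ⊆ -0100,0-10-,00-00
  m5 ⊆ 0-1-1,0-10-
  m7 ⊆ 0-1-1 [E]
  m9 ⊆ 01--1 [E]
  m11 ⊆ -1011,01--1
  m12 ⊆ 0-10-,011--
  m13 ⊆ -1101,0-1-1,0-10-,01--1,011--
  m14 ⊆ -1110,011--
  m15 ⊆ 0-1-1,01--1,011--
  m19 ⊆ 1-01- [E]
  m20 ⊆ -0100 [E]
  m26 ⊆ 1-01-,11-10
  m27 ⊆ -1011,1-01-
  m29 ⊆ -1101 [E]
  m30 ⊆ -1110,11-10
E = {-0100, -1101, 0-1-1, 00-00, 01--1, 1-01-}
Petrick residual → -1110, 0-10-
Cover = b'cd'e' + bcd'e + bcde' + a'ce + a'cd' + a'b'd'e' + a'be + ac'd  |cover|=8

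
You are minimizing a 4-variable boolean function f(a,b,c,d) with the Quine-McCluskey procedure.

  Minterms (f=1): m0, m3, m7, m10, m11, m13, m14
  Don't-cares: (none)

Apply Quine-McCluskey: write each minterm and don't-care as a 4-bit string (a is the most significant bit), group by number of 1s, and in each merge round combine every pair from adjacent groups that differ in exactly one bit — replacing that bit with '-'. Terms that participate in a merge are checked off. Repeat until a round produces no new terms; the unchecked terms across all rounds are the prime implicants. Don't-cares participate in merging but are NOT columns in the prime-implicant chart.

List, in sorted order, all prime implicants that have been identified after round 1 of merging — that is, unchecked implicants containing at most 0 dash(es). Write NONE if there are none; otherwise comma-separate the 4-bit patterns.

Round 0: 0000 0011✓ 0111✓ 1010✓ 1011✓ 1101 1110✓
Round 1: -011 0-11 1-10 101-
PIs = {-011, 0-11, 0000, 1-10, 101-, 1101}

0000, 1101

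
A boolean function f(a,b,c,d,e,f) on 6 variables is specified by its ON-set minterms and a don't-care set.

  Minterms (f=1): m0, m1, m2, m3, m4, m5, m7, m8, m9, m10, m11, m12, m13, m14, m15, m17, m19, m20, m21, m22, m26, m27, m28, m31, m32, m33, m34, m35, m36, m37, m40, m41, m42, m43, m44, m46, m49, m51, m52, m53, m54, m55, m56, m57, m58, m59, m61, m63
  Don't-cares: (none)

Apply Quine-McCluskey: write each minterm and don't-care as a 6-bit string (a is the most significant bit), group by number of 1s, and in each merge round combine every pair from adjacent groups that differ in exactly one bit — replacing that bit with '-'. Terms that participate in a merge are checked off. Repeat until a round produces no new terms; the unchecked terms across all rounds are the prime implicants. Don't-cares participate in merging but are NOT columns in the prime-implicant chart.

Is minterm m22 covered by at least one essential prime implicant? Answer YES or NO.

Round 0: 000000✓ 000001✓ 000010✓ 000011✓ 000100✓ 000101✓ 000111✓ 001000✓ 001001✓ 001010✓ 001011✓ 001100✓ 001101✓ 001110✓ 001111✓ 010001✓ 010011✓ 010100✓ 010101✓ 010110✓ 011010✓ 011011✓ 011100✓ 011111✓ 100000✓ 100001✓ 100010✓ 100011✓ 100100✓ 100101✓ 101000✓ 101001✓ 101010✓ 101011✓ 101100✓ 101110✓ 110001✓ 110011✓ 110100✓ 110101✓ 110110✓ 110111✓ 111000✓ 111001✓ 111010✓ 111011✓ 111101✓ 111111✓
Round 1: -00000✓ -00001✓ -00010✓ -00011✓ -00100✓ -00101✓ -01000✓ -01001✓ -01010✓ -01011✓ -01100✓ -01110✓ -10001✓ -10011✓ -10100✓ -10101✓ -10110✓ -11010✓ -11011✓ -11111✓ 0-0001✓ 0-0011✓ 0-0100✓ 0-0101✓ 0-1010✓ 0-1011✓ 0-1100✓ 0-1111✓ 00-000✓ 00-001✓ 00-010✓ 00-011✓ 00-100✓ 00-101✓ 00-111✓ 000-00✓ 000-01✓ 000-11✓ 0000-0✓ 0000-1✓ 00000-✓ 00001-✓ 0001-1✓ 00010-✓ 001-00✓ 001-01✓ 001-10✓ 001-11✓ 0010-0✓ 0010-1✓ 00100-✓ 00101-✓ 0011-0✓ 0011-1✓ 00110-✓ 00111-✓ 01-011✓ 01-100✓ 010-01✓ 0100-1✓ 0101-0✓ 01010-✓ 011-11✓ 01101-✓ 1-0001✓ 1-0011✓ 1-0100✓ 1-0101✓ 1-1000✓ 1-1001✓ 1-1010✓ 1-1011✓ 10-000✓ 10-001✓ 10-010✓ 10-011✓ 10-100✓ 100-00✓ 100-01✓ 1000-0✓ 1000-1✓ 10000-✓ 10001-✓ 10010-✓ 101-00✓ 101-10✓ 1010-0✓ 1010-1✓ 10100-✓ 10101-✓ 1011-0✓ 11-001✓ 11-011✓ 11-101✓ 11-111✓ 110-01✓ 110-11✓ 1100-1✓ 1101-0✓ 1101-1✓ 11010-✓ 11011-✓ 111-01✓ 111-11✓ 1110-0✓ 1110-1✓ 11100-✓ 11101-✓ 1111-1✓
Round 2: --0001✓ --0011✓ --0100✓ --0101✓ --1010✓ --1011✓ -0-000✓ -0-001✓ -0-010✓ -0-011✓ -0-100✓ -00-00✓ -00-01✓ -000-0✓ -000-1✓ -0000-✓ -0001-✓ -0010-✓ -01-00✓ -01-10✓ -010-0✓ -010-1✓ -0100-✓ -0101-✓ -011-0✓ -1-011✓ -10-01✓ -100-1✓ -101-0 -1010-✓ -11-11 -1101-✓ 0--011✓ 0--100 0-0-01✓ 0-00-1✓ 0-010-✓ 0-1-11 0-101-✓ 00--00✓ 00--01✓ 00--11✓ 00-0-0✓ 00-0-1✓ 00-00-✓ 00-01-✓ 00-1-1✓ 00-10-✓ 000--1✓ 000-0-✓ 0000--✓ 001--0✓ 001--1✓ 001-0-✓ 001-1-✓ 0010--✓ 0011--✓ 1--001✓ 1--011✓ 1-0-01✓ 1-00-1✓ 1-010-✓ 1-10-0✓ 1-10-1✓ 1-100-✓ 1-101-✓ 10--00✓ 10-0-0✓ 10-0-1✓ 10-00-✓ 10-01-✓ 100-0-✓ 1000--✓ 101--0✓ 1010--✓ 11--01✓ 11--11✓ 11-0-1✓ 11-1-1✓ 110--1✓ 1101-- 111--1✓ 1110--✓
Round 3: ---011 --0-01 --00-1 --010- --101- -0--00 -0-0-0✓ -0-0-1✓ -0-00-✓ -0-01-✓ -00-0- -000--✓ -01--0 -010--✓ 00---1 00--0- 00-0--✓ 001--- 1--0-1 1-10-- 10-0--✓ 11---1
Round 4: -0-0--
PIs = {---011, --0-01, --00-1, --010-, --101-, -0--00, -0-0--, -00-0-, -01--0, -101-0, -11-11, 0--100, 0-1-11, 00---1, 00--0-, 001---, 1--0-1, 1-10--, 11---1, 1101--}
Coverage chart:
  m0: -0--00,-0-0--,-00-0-,00--0-
  m1: --0-01,--00-1,-0-0--,-00-0-,00---1,00--0-
  m2: -0-0-- ←essential
  m3: ---011,--00-1,-0-0--,00---1
  m4: --010-,-0--00,-00-0-,0--100,00--0-
  m5: --0-01,--010-,-00-0-,00---1,00--0-
  m7: 00---1 ←essential
  m8: -0--00,-0-0--,-01--0,00--0-,001---
  m9: -0-0--,00---1,00--0-,001---
  m10: --101-,-0-0--,-01--0,001---
  m11: ---011,--101-,-0-0--,0-1-11,00---1,001---
  m12: -0--00,-01--0,0--100,00--0-,001---
  m13: 00---1,00--0-,001---
  m14: -01--0,001---
  m15: 0-1-11,00---1,001---
  m17: --0-01,--00-1
  m19: ---011,--00-1
  m20: --010-,-101-0,0--100
  m21: --0-01,--010-
  m22: -101-0 ←essential
  m26: --101- ←essential
  m27: ---011,--101-,-11-11,0-1-11
  m28: 0--100 ←essential
  m31: -11-11,0-1-11
  m32: -0--00,-0-0--,-00-0-
  m33: --0-01,--00-1,-0-0--,-00-0-,1--0-1
  m34: -0-0-- ←essential
  m35: ---011,--00-1,-0-0--,1--0-1
  m36: --010-,-0--00,-00-0-
  m37: --0-01,--010-,-00-0-
  m40: -0--00,-0-0--,-01--0,1-10--
  m41: -0-0--,1--0-1,1-10--
  m42: --101-,-0-0--,-01--0,1-10--
  m43: ---011,--101-,-0-0--,1--0-1,1-10--
  m44: -0--00,-01--0
  m46: -01--0 ←essential
  m49: --0-01,--00-1,1--0-1,11---1
  m51: ---011,--00-1,1--0-1,11---1
  m52: --010-,-101-0,1101--
  m53: --0-01,--010-,11---1,1101--
  m54: -101-0,1101--
  m55: 11---1,1101--
  m56: 1-10-- ←essential
  m57: 1--0-1,1-10--,11---1
  m58: --101-,1-10--
  m59: ---011,--101-,-11-11,1--0-1,1-10--,11---1
  m61: 11---1 ←essential
  m63: -11-11,11---1
Essential: --101-, -0-0--, -01--0, -101-0, 0--100, 00---1, 1-10--, 11---1

YES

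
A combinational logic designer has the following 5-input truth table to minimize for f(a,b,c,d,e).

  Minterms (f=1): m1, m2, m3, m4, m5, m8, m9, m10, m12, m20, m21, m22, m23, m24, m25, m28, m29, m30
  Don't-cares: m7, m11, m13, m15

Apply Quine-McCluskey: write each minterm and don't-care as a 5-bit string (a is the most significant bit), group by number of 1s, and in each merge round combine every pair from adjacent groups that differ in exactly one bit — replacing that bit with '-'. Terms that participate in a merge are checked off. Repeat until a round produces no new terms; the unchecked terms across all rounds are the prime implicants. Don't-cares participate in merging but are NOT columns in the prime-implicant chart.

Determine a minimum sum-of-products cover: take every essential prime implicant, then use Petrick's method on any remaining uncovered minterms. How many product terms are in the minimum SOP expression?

Round 0: 00001✓ 00010✓ 00011✓ 00100✓ 00101✓ 00111✓ 01000✓ 01001✓ 01010✓ 01011✓ 01100✓ 01101✓ 01111✓ 10100✓ 10101✓ 10110✓ 10111✓ 11000✓ 11001✓ 11100✓ 11101✓ 11110✓
Round 1: -0100✓ -0101✓ -0111✓ -1000✓ -1001✓ -1100✓ -1101✓ 0-001✓ 0-010✓ 0-011✓ 0-100✓ 0-101✓ 0-111✓ 00-01✓ 00-11✓ 000-1✓ 0001-✓ 001-1✓ 0010-✓ 01-00✓ 01-01✓ 01-11✓ 010-0✓ 010-1✓ 0100-✓ 0101-✓ 011-1✓ 0110-✓ 1-100✓ 1-101✓ 1-110✓ 101-0✓ 101-1✓ 1010-✓ 1011-✓ 11-00✓ 11-01✓ 1100-✓ 111-0✓ 1110-✓
Round 2: --100✓ --101✓ -01-1 -010-✓ -1-00✓ -1-01✓ -100-✓ -110-✓ 0--01✓ 0--11✓ 0-0-1✓ 0-01- 0-1-1✓ 0-10-✓ 00--1✓ 01--1✓ 01-0-✓ 010-- 1-1-0 1-10-✓ 101-- 11-0-✓
Round 3: --10- -1-0- 0---1
PIs = {--10-, -01-1, -1-0-, 0---1, 0-01-, 010--, 1-1-0, 101--}
Coverage chart:
  m1: 0---1 ←essential
  m2: 0-01- ←essential
  m3: 0---1,0-01-
  m4: --10- ←essential
  m5: --10-,-01-1,0---1
  m8: -1-0-,010--
  m9: -1-0-,0---1,010--
  m10: 0-01-,010--
  m12: --10-,-1-0-
  m20: --10-,1-1-0,101--
  m21: --10-,-01-1,101--
  m22: 1-1-0,101--
  m23: -01-1,101--
  m24: -1-0- ←essential
  m25: -1-0- ←essential
  m28: --10-,-1-0-,1-1-0
  m29: --10-,-1-0-
  m30: 1-1-0 ←essential
Essential: --10-, -1-0-, 0---1, 0-01-, 1-1-0
Petrick residual → -01-1
Min cover (6 terms): cd' + b'ce + bd' + a'e + a'c'd + ace'

6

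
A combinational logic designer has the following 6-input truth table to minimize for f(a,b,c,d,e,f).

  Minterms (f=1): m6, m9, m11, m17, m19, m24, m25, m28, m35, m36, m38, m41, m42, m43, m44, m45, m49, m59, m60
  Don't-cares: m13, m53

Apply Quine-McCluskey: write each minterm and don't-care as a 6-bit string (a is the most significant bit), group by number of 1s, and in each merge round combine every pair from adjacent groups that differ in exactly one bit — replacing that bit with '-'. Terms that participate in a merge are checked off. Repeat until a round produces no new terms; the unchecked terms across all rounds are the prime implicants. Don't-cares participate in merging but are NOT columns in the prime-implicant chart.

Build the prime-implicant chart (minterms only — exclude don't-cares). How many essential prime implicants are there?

[col 0] 000110*, 001001*, 001011*, 001101*, 010001*, 010011*, 011000*, 011001*, 011100*, 100011*, 100100*, 100110*, 101001*, 101010*, 101011*, 101100*, 101101*, 110001*, 110101*, 111011*, 111100*
[col 1] -00110, -01001*, -01011*, -01101*, -10001, -11100, 0-1001, 001-01*, 0010-1*, 01-001, 0100-1, 011-00, 01100-, 1-1011, 1-1100, 10-011, 10-100, 1001-0, 101-01*, 1010-1*, 10101-, 10110-, 110-01
[col 2] -01-01, -010-1
Prime implicants: -00110, -01-01, -010-1, -10001, -11100, 0-1001, 01-001, 0100-1, 011-00, 01100-, 1-1011, 1-1100, 10-011, 10-100, 1001-0, 10101-, 10110-, 110-01
PI chart (minterm → PIs covering it):
  6 | -00110  (sole → essential)
  9 | -01-01,-010-1,0-1001
  11 | -010-1  (sole → essential)
  17 | -10001,01-001,0100-1
  19 | 0100-1  (sole → essential)
  24 | 011-00,01100-
  25 | 0-1001,01-001,01100-
  28 | -11100,011-00
  35 | 10-011  (sole → essential)
  36 | 10-100,1001-0
  38 | -00110,1001-0
  41 | -01-01,-010-1
  42 | 10101-  (sole → essential)
  43 | -010-1,1-1011,10-011,10101-
  44 | 1-1100,10-100,10110-
  45 | -01-01,10110-
  49 | -10001,110-01
  59 | 1-1011  (sole → essential)
  60 | -11100,1-1100
Essential prime implicants: -00110, -010-1, 0100-1, 1-1011, 10-011, 10101-

6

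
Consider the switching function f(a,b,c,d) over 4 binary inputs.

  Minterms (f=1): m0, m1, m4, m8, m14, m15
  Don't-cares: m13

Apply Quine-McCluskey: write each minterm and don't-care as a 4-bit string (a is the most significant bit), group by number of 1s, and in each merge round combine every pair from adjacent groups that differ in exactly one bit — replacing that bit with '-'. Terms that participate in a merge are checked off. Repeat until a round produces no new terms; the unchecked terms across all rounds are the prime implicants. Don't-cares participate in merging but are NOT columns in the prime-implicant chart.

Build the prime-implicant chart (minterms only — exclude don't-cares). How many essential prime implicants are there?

4

[col 0] 0000*, 0001*, 0100*, 1000*, 1101*, 1110*, 1111*
[col 1] -000, 0-00, 000-, 11-1, 111-
Prime implicants: -000, 0-00, 000-, 11-1, 111-
PI chart (minterm → PIs covering it):
  0 | -000,0-00,000-
  1 | 000-  (sole → essential)
  4 | 0-00  (sole → essential)
  8 | -000  (sole → essential)
  14 | 111-  (sole → essential)
  15 | 11-1,111-
Essential prime implicants: -000, 0-00, 000-, 111-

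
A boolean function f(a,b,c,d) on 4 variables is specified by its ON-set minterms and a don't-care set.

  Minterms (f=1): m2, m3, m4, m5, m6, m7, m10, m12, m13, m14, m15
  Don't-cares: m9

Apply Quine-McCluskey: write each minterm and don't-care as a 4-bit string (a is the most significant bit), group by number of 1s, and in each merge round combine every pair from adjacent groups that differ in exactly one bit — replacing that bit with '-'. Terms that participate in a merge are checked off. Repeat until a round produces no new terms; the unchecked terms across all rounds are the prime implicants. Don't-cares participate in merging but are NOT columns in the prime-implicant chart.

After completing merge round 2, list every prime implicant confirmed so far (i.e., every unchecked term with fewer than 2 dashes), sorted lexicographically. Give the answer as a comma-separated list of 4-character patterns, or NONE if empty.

Round 0: 0010✓ 0011✓ 0100✓ 0101✓ 0110✓ 0111✓ 1001✓ 1010✓ 1100✓ 1101✓ 1110✓ 1111✓
Round 1: -010✓ -100✓ -101✓ -110✓ -111✓ 0-10✓ 0-11✓ 001-✓ 01-0✓ 01-1✓ 010-✓ 011-✓ 1-01 1-10✓ 11-0✓ 11-1✓ 110-✓ 111-✓
Round 2: --10 -1-0✓ -1-1✓ -10-✓ -11-✓ 0-1- 01--✓ 11--✓
Round 3: -1--
PIs = {--10, -1--, 0-1-, 1-01}

1-01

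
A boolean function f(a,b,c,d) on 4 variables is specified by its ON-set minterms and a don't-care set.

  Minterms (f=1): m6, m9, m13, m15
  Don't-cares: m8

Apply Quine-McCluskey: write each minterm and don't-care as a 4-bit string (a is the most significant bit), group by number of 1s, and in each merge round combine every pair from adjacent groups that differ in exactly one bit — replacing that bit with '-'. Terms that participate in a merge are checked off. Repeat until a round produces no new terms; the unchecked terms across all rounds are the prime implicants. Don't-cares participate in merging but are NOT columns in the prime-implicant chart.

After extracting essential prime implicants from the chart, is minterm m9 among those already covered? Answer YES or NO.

Round 0: 0110 1000✓ 1001✓ 1101✓ 1111✓
Round 1: 1-01 100- 11-1
PIs = {0110, 1-01, 100-, 11-1}
Coverage chart:
  m6: 0110 ←essential
  m9: 1-01,100-
  m13: 1-01,11-1
  m15: 11-1 ←essential
Essential: 0110, 11-1

NO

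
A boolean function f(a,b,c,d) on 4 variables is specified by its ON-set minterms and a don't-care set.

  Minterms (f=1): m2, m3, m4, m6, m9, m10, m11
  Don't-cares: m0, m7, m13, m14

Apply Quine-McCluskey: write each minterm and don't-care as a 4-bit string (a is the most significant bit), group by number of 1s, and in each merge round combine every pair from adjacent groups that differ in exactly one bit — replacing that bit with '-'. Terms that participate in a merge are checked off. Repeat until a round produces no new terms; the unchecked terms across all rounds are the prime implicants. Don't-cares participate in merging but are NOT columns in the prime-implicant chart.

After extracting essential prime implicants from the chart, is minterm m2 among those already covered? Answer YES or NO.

YES

size-2^0 implicants → 0000(✓)  0010(✓)  0011(✓)  0100(✓)  0110(✓)  0111(✓)  1001(✓)  1010(✓)  1011(✓)  1101(✓)  1110(✓)
size-2^1 implicants → -010(✓)  -011(✓)  -110(✓)  0-00(✓)  0-10(✓)  0-11(✓)  00-0(✓)  001-(✓)  01-0(✓)  011-(✓)  1-01  1-10(✓)  10-1  101-(✓)
size-2^2 implicants → --10  -01-  0--0  0-1-
Unchecked terms (primes): --10, -01-, 0--0, 0-1-, 1-01, 10-1
Minterm coverage:
  m2 ⊆ --10,-01-,0--0,0-1-
  m3 ⊆ -01-,0-1-
  m4 ⊆ 0--0 [E]
  m6 ⊆ --10,0--0,0-1-
  m9 ⊆ 1-01,10-1
  m10 ⊆ --10,-01-
  m11 ⊆ -01-,10-1
E = {0--0}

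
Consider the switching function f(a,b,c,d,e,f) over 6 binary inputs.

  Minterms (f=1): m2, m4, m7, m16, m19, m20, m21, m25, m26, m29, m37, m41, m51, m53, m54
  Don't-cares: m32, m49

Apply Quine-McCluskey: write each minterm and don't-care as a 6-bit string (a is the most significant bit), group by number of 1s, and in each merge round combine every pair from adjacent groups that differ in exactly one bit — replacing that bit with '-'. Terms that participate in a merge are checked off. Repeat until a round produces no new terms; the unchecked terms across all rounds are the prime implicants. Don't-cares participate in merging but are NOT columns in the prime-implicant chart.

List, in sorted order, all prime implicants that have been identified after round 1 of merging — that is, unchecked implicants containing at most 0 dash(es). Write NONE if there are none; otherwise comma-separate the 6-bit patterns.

[col 0] 000010, 000100*, 000111, 010000*, 010011*, 010100*, 010101*, 011001*, 011010, 011101*, 100000, 100101*, 101001, 110001*, 110011*, 110101*, 110110
[col 1] -10011, -10101, 0-0100, 01-101, 010-00, 01010-, 011-01, 1-0101, 110-01, 1100-1
Prime implicants: -10011, -10101, 0-0100, 000010, 000111, 01-101, 010-00, 01010-, 011-01, 011010, 1-0101, 100000, 101001, 110-01, 1100-1, 110110

000010, 000111, 011010, 100000, 101001, 110110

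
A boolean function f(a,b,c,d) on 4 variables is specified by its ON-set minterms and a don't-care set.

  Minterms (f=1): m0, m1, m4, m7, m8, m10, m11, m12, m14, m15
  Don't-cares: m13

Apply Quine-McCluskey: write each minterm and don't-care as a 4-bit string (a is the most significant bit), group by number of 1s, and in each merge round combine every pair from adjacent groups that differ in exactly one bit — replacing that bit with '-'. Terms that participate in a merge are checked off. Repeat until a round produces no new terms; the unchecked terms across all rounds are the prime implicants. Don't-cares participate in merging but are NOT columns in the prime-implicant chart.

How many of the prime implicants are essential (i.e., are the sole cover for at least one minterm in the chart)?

Round 0: 0000✓ 0001✓ 0100✓ 0111✓ 1000✓ 1010✓ 1011✓ 1100✓ 1101✓ 1110✓ 1111✓
Round 1: -000✓ -100✓ -111 0-00✓ 000- 1-00✓ 1-10✓ 1-11✓ 10-0✓ 101-✓ 11-0✓ 11-1✓ 110-✓ 111-✓
Round 2: --00 1--0 1-1- 11--
PIs = {--00, -111, 000-, 1--0, 1-1-, 11--}
Coverage chart:
  m0: --00,000-
  m1: 000- ←essential
  m4: --00 ←essential
  m7: -111 ←essential
  m8: --00,1--0
  m10: 1--0,1-1-
  m11: 1-1- ←essential
  m12: --00,1--0,11--
  m14: 1--0,1-1-,11--
  m15: -111,1-1-,11--
Essential: --00, -111, 000-, 1-1-

4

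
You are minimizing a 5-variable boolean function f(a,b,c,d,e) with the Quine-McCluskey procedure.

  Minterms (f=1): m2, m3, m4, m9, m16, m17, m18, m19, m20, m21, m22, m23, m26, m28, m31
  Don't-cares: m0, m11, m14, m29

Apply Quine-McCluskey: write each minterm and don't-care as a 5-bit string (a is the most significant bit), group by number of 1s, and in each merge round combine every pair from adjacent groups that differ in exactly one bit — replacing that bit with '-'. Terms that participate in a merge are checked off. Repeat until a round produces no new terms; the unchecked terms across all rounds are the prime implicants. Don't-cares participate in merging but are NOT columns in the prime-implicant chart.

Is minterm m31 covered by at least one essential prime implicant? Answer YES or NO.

YES

Round 0: 00000✓ 00010✓ 00011✓ 00100✓ 01001✓ 01011✓ 01110 10000✓ 10001✓ 10010✓ 10011✓ 10100✓ 10101✓ 10110✓ 10111✓ 11010✓ 11100✓ 11101✓ 11111✓
Round 1: -0000✓ -0010✓ -0011✓ -0100✓ 0-011 00-00✓ 000-0✓ 0001-✓ 010-1 1-010 1-100✓ 1-101✓ 1-111✓ 10-00✓ 10-01✓ 10-10✓ 10-11✓ 100-0✓ 100-1✓ 1000-✓ 1001-✓ 101-0✓ 101-1✓ 1010-✓ 1011-✓ 111-1✓ 1110-✓
Round 2: -0-00 -00-0 -001- 1-1-1 1-10- 10--0✓ 10--1✓ 10-0-✓ 10-1-✓ 100--✓ 101--✓
Round 3: 10---
PIs = {-0-00, -00-0, -001-, 0-011, 010-1, 01110, 1-010, 1-1-1, 1-10-, 10---}
Coverage chart:
  m2: -00-0,-001-
  m3: -001-,0-011
  m4: -0-00 ←essential
  m9: 010-1 ←essential
  m16: -0-00,-00-0,10---
  m17: 10--- ←essential
  m18: -00-0,-001-,1-010,10---
  m19: -001-,10---
  m20: -0-00,1-10-,10---
  m21: 1-1-1,1-10-,10---
  m22: 10--- ←essential
  m23: 1-1-1,10---
  m26: 1-010 ←essential
  m28: 1-10- ←essential
  m31: 1-1-1 ←essential
Essential: -0-00, 010-1, 1-010, 1-1-1, 1-10-, 10---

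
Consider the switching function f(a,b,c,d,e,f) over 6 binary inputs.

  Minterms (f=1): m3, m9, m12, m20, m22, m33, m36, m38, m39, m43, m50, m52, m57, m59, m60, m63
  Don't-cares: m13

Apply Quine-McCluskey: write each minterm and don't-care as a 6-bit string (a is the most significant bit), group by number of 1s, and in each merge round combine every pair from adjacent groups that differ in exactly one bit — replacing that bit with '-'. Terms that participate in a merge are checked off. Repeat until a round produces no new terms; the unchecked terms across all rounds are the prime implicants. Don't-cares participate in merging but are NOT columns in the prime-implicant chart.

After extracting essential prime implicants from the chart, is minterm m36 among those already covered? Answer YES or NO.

[col 0] 000011, 001001*, 001100*, 001101*, 010100*, 010110*, 100001, 100100*, 100110*, 100111*, 101011*, 110010, 110100*, 111001*, 111011*, 111100*, 111111*
[col 1] -10100, 001-01, 00110-, 0101-0, 1-0100, 1-1011, 1001-0, 10011-, 11-100, 111-11, 1110-1
Prime implicants: -10100, 000011, 001-01, 00110-, 0101-0, 1-0100, 1-1011, 100001, 1001-0, 10011-, 11-100, 110010, 111-11, 1110-1
PI chart (minterm → PIs covering it):
  3 | 000011  (sole → essential)
  9 | 001-01  (sole → essential)
  12 | 00110-  (sole → essential)
  20 | -10100,0101-0
  22 | 0101-0  (sole → essential)
  33 | 100001  (sole → essential)
  36 | 1-0100,1001-0
  38 | 1001-0,10011-
  39 | 10011-  (sole → essential)
  43 | 1-1011  (sole → essential)
  50 | 110010  (sole → essential)
  52 | -10100,1-0100,11-100
  57 | 1110-1  (sole → essential)
  59 | 1-1011,111-11,1110-1
  60 | 11-100  (sole → essential)
  63 | 111-11  (sole → essential)
Essential prime implicants: 000011, 001-01, 00110-, 0101-0, 1-1011, 100001, 10011-, 11-100, 110010, 111-11, 1110-1

NO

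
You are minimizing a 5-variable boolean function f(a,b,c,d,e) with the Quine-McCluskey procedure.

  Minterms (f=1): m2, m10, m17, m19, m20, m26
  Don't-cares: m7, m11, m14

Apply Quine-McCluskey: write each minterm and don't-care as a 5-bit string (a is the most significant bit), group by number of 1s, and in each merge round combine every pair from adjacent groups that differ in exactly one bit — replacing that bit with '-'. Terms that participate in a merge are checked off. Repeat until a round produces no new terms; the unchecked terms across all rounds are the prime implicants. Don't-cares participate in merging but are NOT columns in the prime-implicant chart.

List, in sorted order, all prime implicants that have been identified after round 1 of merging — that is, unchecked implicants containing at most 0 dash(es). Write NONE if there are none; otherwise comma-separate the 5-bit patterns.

00111, 10100

[col 0] 00010*, 00111, 01010*, 01011*, 01110*, 10001*, 10011*, 10100, 11010*
[col 1] -1010, 0-010, 01-10, 0101-, 100-1
Prime implicants: -1010, 0-010, 00111, 01-10, 0101-, 100-1, 10100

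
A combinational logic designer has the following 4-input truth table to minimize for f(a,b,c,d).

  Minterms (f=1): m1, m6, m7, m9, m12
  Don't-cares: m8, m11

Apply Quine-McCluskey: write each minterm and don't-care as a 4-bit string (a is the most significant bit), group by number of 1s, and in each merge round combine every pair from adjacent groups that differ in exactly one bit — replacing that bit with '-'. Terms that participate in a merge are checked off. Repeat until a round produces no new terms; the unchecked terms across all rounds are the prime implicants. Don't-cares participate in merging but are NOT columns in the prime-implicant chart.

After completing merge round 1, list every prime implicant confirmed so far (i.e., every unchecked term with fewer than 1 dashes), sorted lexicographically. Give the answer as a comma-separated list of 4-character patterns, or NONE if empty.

Round 0: 0001✓ 0110✓ 0111✓ 1000✓ 1001✓ 1011✓ 1100✓
Round 1: -001 011- 1-00 10-1 100-
PIs = {-001, 011-, 1-00, 10-1, 100-}

NONE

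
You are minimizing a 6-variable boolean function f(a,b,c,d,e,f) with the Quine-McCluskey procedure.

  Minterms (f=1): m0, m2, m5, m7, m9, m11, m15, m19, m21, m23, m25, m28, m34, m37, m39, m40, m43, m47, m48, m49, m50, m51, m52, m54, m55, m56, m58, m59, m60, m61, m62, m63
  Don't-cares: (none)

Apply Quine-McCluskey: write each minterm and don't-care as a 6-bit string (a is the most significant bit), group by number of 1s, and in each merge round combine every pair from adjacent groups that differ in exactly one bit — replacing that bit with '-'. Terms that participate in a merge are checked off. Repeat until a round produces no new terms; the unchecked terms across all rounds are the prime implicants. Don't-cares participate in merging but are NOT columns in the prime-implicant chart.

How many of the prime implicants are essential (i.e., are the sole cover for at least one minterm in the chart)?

[col 0] 000000*, 000010*, 000101*, 000111*, 001001*, 001011*, 001111*, 010011*, 010101*, 010111*, 011001*, 011100*, 100010*, 100101*, 100111*, 101000*, 101011*, 101111*, 110000*, 110001*, 110010*, 110011*, 110100*, 110110*, 110111*, 111000*, 111010*, 111011*, 111100*, 111101*, 111110*, 111111*
[col 1] -00010, -00101*, -00111*, -01011*, -01111*, -10011*, -10111*, -11100, 0-0101*, 0-0111*, 0-1001, 00-111*, 0000-0, 0001-1*, 001-11*, 0010-1, 010-11*, 0101-1*, 1-0010, 1-0111*, 1-1000, 1-1011*, 1-1111*, 10-111*, 1001-1*, 101-11*, 11-000*, 11-010*, 11-011*, 11-100*, 11-110*, 11-111*, 110-00*, 110-10*, 110-11*, 1100-0*, 1100-1*, 11000-*, 11001-*, 1101-0*, 11011-*, 111-00*, 111-10*, 111-11*, 1110-0*, 11101-*, 1111-0*, 1111-1*, 11110-*, 11111-*
[col 2] --0111, -0-111, -001-1, -01-11, -10-11, 0-01-1, 1--111, 1-1-11, 11--00*, 11--10*, 11--11*, 11-0-0*, 11-01-*, 11-1-0*, 11-11-*, 110--0*, 110-1-*, 1100--, 111--0*, 111-1-*, 1111--
[col 3] 11---0, 11--1-
Prime implicants: --0111, -0-111, -00010, -001-1, -01-11, -10-11, -11100, 0-01-1, 0-1001, 0000-0, 0010-1, 1--111, 1-0010, 1-1-11, 1-1000, 11---0, 11--1-, 1100--, 1111--
PI chart (minterm → PIs covering it):
  0 | 0000-0  (sole → essential)
  2 | -00010,0000-0
  5 | -001-1,0-01-1
  7 | --0111,-0-111,-001-1,0-01-1
  9 | 0-1001,0010-1
  11 | -01-11,0010-1
  15 | -0-111,-01-11
  19 | -10-11  (sole → essential)
  21 | 0-01-1  (sole → essential)
  23 | --0111,-10-11,0-01-1
  25 | 0-1001  (sole → essential)
  28 | -11100  (sole → essential)
  34 | -00010,1-0010
  37 | -001-1  (sole → essential)
  39 | --0111,-0-111,-001-1,1--111
  40 | 1-1000  (sole → essential)
  43 | -01-11,1-1-11
  47 | -0-111,-01-11,1--111,1-1-11
  48 | 11---0,1100--
  49 | 1100--  (sole → essential)
  50 | 1-0010,11---0,11--1-,1100--
  51 | -10-11,11--1-,1100--
  52 | 11---0  (sole → essential)
  54 | 11---0,11--1-
  55 | --0111,-10-11,1--111,11--1-
  56 | 1-1000,11---0
  58 | 11---0,11--1-
  59 | 1-1-11,11--1-
  60 | -11100,11---0,1111--
  61 | 1111--  (sole → essential)
  62 | 11---0,11--1-,1111--
  63 | 1--111,1-1-11,11--1-,1111--
Essential prime implicants: -001-1, -10-11, -11100, 0-01-1, 0-1001, 0000-0, 1-1000, 11---0, 1100--, 1111--

10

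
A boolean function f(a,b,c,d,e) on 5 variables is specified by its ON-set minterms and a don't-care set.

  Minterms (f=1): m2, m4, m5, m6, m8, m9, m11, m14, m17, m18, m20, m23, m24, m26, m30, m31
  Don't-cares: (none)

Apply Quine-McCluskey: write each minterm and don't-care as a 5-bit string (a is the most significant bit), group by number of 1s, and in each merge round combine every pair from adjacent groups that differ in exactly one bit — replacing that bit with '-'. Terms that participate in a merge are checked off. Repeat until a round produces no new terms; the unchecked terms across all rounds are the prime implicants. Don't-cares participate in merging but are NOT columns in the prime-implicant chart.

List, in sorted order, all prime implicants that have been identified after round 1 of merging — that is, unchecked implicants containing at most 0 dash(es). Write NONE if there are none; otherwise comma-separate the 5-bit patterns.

10001

Round 0: 00010✓ 00100✓ 00101✓ 00110✓ 01000✓ 01001✓ 01011✓ 01110✓ 10001 10010✓ 10100✓ 10111✓ 11000✓ 11010✓ 11110✓ 11111✓
Round 1: -0010 -0100 -1000 -1110 0-110 00-10 001-0 0010- 010-1 0100- 1-010 1-111 11-10 110-0 1111-
PIs = {-0010, -0100, -1000, -1110, 0-110, 00-10, 001-0, 0010-, 010-1, 0100-, 1-010, 1-111, 10001, 11-10, 110-0, 1111-}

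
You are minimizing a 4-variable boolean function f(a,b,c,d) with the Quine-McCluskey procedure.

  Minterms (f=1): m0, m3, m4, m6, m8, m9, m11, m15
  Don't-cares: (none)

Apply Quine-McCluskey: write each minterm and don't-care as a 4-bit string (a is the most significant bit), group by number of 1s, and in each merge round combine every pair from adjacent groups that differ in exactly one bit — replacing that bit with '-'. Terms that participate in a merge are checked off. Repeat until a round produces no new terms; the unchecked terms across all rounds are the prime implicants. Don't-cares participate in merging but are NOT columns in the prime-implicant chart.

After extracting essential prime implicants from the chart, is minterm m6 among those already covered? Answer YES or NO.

YES

Round 0: 0000✓ 0011✓ 0100✓ 0110✓ 1000✓ 1001✓ 1011✓ 1111✓
Round 1: -000 -011 0-00 01-0 1-11 10-1 100-
PIs = {-000, -011, 0-00, 01-0, 1-11, 10-1, 100-}
Coverage chart:
  m0: -000,0-00
  m3: -011 ←essential
  m4: 0-00,01-0
  m6: 01-0 ←essential
  m8: -000,100-
  m9: 10-1,100-
  m11: -011,1-11,10-1
  m15: 1-11 ←essential
Essential: -011, 01-0, 1-11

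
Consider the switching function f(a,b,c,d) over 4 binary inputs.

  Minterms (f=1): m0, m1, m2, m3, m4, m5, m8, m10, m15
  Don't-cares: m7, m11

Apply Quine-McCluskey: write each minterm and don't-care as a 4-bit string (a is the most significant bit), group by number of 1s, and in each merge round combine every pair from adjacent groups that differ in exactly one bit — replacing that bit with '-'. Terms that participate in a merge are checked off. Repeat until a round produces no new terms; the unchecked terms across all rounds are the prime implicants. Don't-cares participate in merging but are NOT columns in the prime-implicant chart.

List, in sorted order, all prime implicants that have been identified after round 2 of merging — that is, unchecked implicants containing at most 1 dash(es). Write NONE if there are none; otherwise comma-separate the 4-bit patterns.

size-2^0 implicants → 0000(✓)  0001(✓)  0010(✓)  0011(✓)  0100(✓)  0101(✓)  0111(✓)  1000(✓)  1010(✓)  1011(✓)  1111(✓)
size-2^1 implicants → -000(✓)  -010(✓)  -011(✓)  -111(✓)  0-00(✓)  0-01(✓)  0-11(✓)  00-0(✓)  00-1(✓)  000-(✓)  001-(✓)  01-1(✓)  010-(✓)  1-11(✓)  10-0(✓)  101-(✓)
size-2^2 implicants → --11  -0-0  -01-  0--1  0-0-  00--
Unchecked terms (primes): --11, -0-0, -01-, 0--1, 0-0-, 00--

NONE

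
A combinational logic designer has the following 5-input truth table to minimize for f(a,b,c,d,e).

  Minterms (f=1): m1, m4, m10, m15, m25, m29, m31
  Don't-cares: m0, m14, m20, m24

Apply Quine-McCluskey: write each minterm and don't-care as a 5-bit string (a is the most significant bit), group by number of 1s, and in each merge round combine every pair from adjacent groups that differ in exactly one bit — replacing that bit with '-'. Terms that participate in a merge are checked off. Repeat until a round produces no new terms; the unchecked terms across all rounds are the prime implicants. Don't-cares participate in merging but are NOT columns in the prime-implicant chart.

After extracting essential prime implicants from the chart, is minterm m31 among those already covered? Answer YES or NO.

NO

[col 0] 00000*, 00001*, 00100*, 01010*, 01110*, 01111*, 10100*, 11000*, 11001*, 11101*, 11111*
[col 1] -0100, -1111, 00-00, 0000-, 01-10, 0111-, 11-01, 1100-, 111-1
Prime implicants: -0100, -1111, 00-00, 0000-, 01-10, 0111-, 11-01, 1100-, 111-1
PI chart (minterm → PIs covering it):
  1 | 0000-  (sole → essential)
  4 | -0100,00-00
  10 | 01-10  (sole → essential)
  15 | -1111,0111-
  25 | 11-01,1100-
  29 | 11-01,111-1
  31 | -1111,111-1
Essential prime implicants: 0000-, 01-10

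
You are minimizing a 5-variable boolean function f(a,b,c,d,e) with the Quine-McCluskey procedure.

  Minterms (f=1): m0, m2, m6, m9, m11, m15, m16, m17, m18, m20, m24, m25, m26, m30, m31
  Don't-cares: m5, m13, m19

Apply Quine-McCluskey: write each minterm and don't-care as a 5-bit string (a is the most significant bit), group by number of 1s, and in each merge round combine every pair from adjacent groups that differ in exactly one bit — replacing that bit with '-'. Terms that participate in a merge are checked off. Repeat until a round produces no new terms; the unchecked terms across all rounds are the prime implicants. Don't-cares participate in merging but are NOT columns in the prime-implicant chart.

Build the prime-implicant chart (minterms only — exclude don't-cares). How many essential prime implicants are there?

size-2^0 implicants → 00000(✓)  00010(✓)  00101(✓)  00110(✓)  01001(✓)  01011(✓)  01101(✓)  01111(✓)  10000(✓)  10001(✓)  10010(✓)  10011(✓)  10100(✓)  11000(✓)  11001(✓)  11010(✓)  11110(✓)  11111(✓)
size-2^1 implicants → -0000(✓)  -0010(✓)  -1001  -1111  0-101  00-10  000-0(✓)  01-01(✓)  01-11(✓)  010-1(✓)  011-1(✓)  1-000(✓)  1-001(✓)  1-010(✓)  10-00  100-0(✓)  100-1(✓)  1000-(✓)  1001-(✓)  11-10  110-0(✓)  1100-(✓)  1111-
size-2^2 implicants → -00-0  01--1  1-0-0  1-00-  100--
Unchecked terms (primes): -00-0, -1001, -1111, 0-101, 00-10, 01--1, 1-0-0, 1-00-, 10-00, 100--, 11-10, 1111-
Minterm coverage:
  m0 ⊆ -00-0 [E]
  m2 ⊆ -00-0,00-10
  m6 ⊆ 00-10 [E]
  m9 ⊆ -1001,01--1
  m11 ⊆ 01--1 [E]
  m15 ⊆ -1111,01--1
  m16 ⊆ -00-0,1-0-0,1-00-,10-00,100--
  m17 ⊆ 1-00-,100--
  m18 ⊆ -00-0,1-0-0,100--
  m20 ⊆ 10-00 [E]
  m24 ⊆ 1-0-0,1-00-
  m25 ⊆ -1001,1-00-
  m26 ⊆ 1-0-0,11-10
  m30 ⊆ 11-10,1111-
  m31 ⊆ -1111,1111-
E = {-00-0, 00-10, 01--1, 10-00}

4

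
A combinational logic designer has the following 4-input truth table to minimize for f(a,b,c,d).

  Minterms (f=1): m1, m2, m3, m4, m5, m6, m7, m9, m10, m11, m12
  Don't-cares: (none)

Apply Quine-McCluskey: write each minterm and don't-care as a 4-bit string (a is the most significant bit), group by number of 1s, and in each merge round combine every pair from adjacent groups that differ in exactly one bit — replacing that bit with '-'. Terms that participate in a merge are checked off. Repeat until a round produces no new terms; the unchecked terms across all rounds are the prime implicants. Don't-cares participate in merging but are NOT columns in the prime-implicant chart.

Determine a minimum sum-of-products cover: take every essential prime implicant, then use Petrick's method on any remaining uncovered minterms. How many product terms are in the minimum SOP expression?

size-2^0 implicants → 0001(✓)  0010(✓)  0011(✓)  0100(✓)  0101(✓)  0110(✓)  0111(✓)  1001(✓)  1010(✓)  1011(✓)  1100(✓)
size-2^1 implicants → -001(✓)  -010(✓)  -011(✓)  -100  0-01(✓)  0-10(✓)  0-11(✓)  00-1(✓)  001-(✓)  01-0(✓)  01-1(✓)  010-(✓)  011-(✓)  10-1(✓)  101-(✓)
size-2^2 implicants → -0-1  -01-  0--1  0-1-  01--
Unchecked terms (primes): -0-1, -01-, -100, 0--1, 0-1-, 01--
Minterm coverage:
  m1 ⊆ -0-1,0--1
  m2 ⊆ -01-,0-1-
  m3 ⊆ -0-1,-01-,0--1,0-1-
  m4 ⊆ -100,01--
  m5 ⊆ 0--1,01--
  m6 ⊆ 0-1-,01--
  m7 ⊆ 0--1,0-1-,01--
  m9 ⊆ -0-1 [E]
  m10 ⊆ -01- [E]
  m11 ⊆ -0-1,-01-
  m12 ⊆ -100 [E]
E = {-0-1, -01-, -100}
Petrick residual → 01--
Cover = b'd + b'c + bc'd' + a'b  |cover|=4

4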